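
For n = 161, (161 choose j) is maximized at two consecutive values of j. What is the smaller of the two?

80

For odd n = 161, C(161,j) peaks at j = (n−1)/2 and (n+1)/2; the smaller is 80.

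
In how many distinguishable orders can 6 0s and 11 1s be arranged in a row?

12376

Choose positions for the 0s: C(17,6) = 12376.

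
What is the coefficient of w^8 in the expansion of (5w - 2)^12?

The general term is C(12,j)·(5w)^j·(-2)^(12-j); the w^8 term has j = 8.
C(12,8) = 495.
Coefficient = C(12,8) · 5^8 · (-2)^4 = 495 · 390625 · 16 = 3093750000.

3093750000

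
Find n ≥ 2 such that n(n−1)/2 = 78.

n(n−1)/2 = 78 ⇒ n(n−1) = 156. Since 13·12 = 156, n = 13.

13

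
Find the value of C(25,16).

C(25,16) = C(25,9) by symmetry.
C(25,9) = (25·24·23·22·21·20·19·18·17) / 9! = 741354768000 / 362880 = 2042975.

2042975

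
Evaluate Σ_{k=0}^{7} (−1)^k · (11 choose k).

The partial alternating sum Σ_{k=0}^{7} (−1)^k C(11,k) = (−1)^7 C(10,7) = -120.

-120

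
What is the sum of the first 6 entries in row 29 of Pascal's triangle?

1 + 29 + 406 + 3654 + 23751 + 118755 = 146596.

146596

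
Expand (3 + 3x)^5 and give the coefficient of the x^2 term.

2430

The general term is C(5,j)·(3)^j·(3x)^(5-j); the x^2 term has j = 3.
C(5,3) = 10.
Coefficient = C(5,3) · 3^3 · 3^2 = 10 · 27 · 9 = 2430.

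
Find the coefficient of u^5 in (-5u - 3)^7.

The general term is C(7,j)·(-5u)^j·(-3)^(7-j); the u^5 term has j = 5.
C(7,5) = 21.
Coefficient = C(7,5) · (-5)^5 · (-3)^2 = 21 · (-3125) · 9 = -590625.

-590625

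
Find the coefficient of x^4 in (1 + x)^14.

The general term is C(14,j)·(1)^j·(x)^(14-j); the x^4 term has j = 10.
C(14,10) = 1001.
Coefficient = C(14,10) = 1001.

1001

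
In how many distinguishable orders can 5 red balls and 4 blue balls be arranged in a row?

126

Choose positions for the red balls: C(9,5) = 126.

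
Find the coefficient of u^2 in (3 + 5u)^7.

127575

The general term is C(7,j)·(3)^j·(5u)^(7-j); the u^2 term has j = 5.
C(7,5) = 21.
Coefficient = C(7,5) · 3^5 · 5^2 = 21 · 243 · 25 = 127575.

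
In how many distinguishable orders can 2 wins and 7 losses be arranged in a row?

36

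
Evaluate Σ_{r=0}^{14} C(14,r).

The entries of row 14 sum to 2^14 = 16384.

16384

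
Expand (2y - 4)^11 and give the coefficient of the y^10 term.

The general term is C(11,j)·(2y)^j·(-4)^(11-j); the y^10 term has j = 10.
C(11,10) = 11.
Coefficient = C(11,10) · 2^10 · (-4)^1 = 11 · 1024 · (-4) = -45056.

-45056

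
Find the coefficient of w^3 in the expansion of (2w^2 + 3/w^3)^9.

General term: C(9,j)·(2w^2)^j·(3/w^3)^(9-j), with w-exponent 2j − 3(9−j) = 5j − 27.
Set 5j − 27 = 3: j = 6.
C(9,6) = 84; 2^6 = 64; 3^3 = 27.
Coefficient = 84 · 64 · 27 = 145152.

145152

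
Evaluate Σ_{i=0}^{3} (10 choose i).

176

1 + 10 + 45 + 120 = 176.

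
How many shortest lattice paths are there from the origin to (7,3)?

Each path is a sequence of 10 steps with 7 rights: C(10,7) = 120.

120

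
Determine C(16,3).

560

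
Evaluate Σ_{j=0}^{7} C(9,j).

502

1 + 9 + 36 + 84 + 126 + 126 + 84 + 36 = 502.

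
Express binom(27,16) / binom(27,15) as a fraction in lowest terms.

C(n,k+1)/C(n,k) = (n−k)/(k+1) = (27−15)/(15+1) = 12/16 = 3/4.

3/4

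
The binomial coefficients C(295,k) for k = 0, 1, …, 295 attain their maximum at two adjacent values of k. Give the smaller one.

147

For odd n = 295, C(295,k) peaks at k = (n−1)/2 and (n+1)/2; the smaller is 147.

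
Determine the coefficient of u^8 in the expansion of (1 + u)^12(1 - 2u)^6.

Coefficient of u^8 = Σ_{j} C(12,j)·1^j·C(6,8-j)·(-2)^(8-j) for j from 2 to 8.
= 4224 + (-42240) + 118800 + (-126720) + 55440 + (-9504) + 495 = 495.

495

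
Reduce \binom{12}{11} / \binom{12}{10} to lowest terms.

2/11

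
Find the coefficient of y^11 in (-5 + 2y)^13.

The general term is C(13,j)·(-5)^j·(2y)^(13-j); the y^11 term has j = 2.
C(13,2) = 78.
Coefficient = C(13,2) · (-5)^2 · 2^11 = 78 · 25 · 2048 = 3993600.

3993600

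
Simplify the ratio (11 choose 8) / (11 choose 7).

1/2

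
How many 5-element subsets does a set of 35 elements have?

C(35,5) = (35·34·33·32·31) / 5! = 38955840 / 120 = 324632.

324632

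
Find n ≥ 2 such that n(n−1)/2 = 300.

25

n(n−1)/2 = 300 ⇒ n(n−1) = 600. Since 25·24 = 600, n = 25.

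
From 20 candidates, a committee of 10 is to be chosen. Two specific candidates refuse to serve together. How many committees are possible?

140998

All 10-subsets: C(20,10) = 184756. Those containing both fixed elements: C(18,8) = 43758.
184756 − 43758 = 140998.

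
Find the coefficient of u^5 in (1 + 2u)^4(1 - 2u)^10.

1216

Coefficient of u^5 = Σ_{j} C(4,j)·2^j·C(10,5-j)·(-2)^(5-j) for j from 0 to 4.
= (-8064) + 26880 + (-23040) + 5760 + (-320) = 1216.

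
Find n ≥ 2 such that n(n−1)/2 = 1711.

n(n−1)/2 = 1711 ⇒ n(n−1) = 3422. Since 59·58 = 3422, n = 59.

59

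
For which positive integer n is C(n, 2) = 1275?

51

n(n−1)/2 = 1275 ⇒ n(n−1) = 2550. Since 51·50 = 2550, n = 51.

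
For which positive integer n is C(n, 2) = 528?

33

n(n−1)/2 = 528 ⇒ n(n−1) = 1056. Since 33·32 = 1056, n = 33.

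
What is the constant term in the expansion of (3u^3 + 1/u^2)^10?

General term: C(10,j)·(3u^3)^j·(1/u^2)^(10-j), with u-exponent 3j − 2(10−j) = 5j − 20.
Set 5j − 20 = 0: j = 4.
C(10,4) = 210; 3^4 = 81; 1^6 = 1.
Coefficient = 210 · 81 · 1 = 17010.

17010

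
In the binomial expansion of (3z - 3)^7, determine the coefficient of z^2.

The general term is C(7,j)·(3z)^j·(-3)^(7-j); the z^2 term has j = 2.
C(7,2) = 21.
Coefficient = C(7,2) · 3^2 · (-3)^5 = 21 · 9 · (-243) = -45927.

-45927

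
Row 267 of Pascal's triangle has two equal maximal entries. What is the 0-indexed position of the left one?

133

For odd n = 267, C(267,j) peaks at j = (n−1)/2 and (n+1)/2; the smaller is 133.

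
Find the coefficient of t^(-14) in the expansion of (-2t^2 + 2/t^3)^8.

General term: C(8,j)·(-2t^2)^j·(2/t^3)^(8-j), with t-exponent 2j − 3(8−j) = 5j − 24.
Set 5j − 24 = -14: j = 2.
C(8,2) = 28; (-2)^2 = 4; 2^6 = 64.
Coefficient = 28 · 4 · 64 = 7168.

7168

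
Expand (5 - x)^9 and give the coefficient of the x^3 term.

The general term is C(9,j)·(5)^j·(-x)^(9-j); the x^3 term has j = 6.
C(9,6) = 84.
Coefficient = C(9,6) · 5^6 · (-1)^3 = 84 · 15625 · (-1) = -1312500.

-1312500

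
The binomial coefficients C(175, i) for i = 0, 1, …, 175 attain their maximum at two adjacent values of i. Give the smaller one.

For odd n = 175, C(175,i) peaks at i = (n−1)/2 and (n+1)/2; the smaller is 87.

87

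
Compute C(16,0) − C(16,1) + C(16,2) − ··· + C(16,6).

The partial alternating sum Σ_{k=0}^{6} (−1)^k C(16,k) = (−1)^6 C(15,6) = 5005.

5005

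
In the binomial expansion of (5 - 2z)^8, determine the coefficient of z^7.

-5120

The general term is C(8,j)·(5)^j·(-2z)^(8-j); the z^7 term has j = 1.
C(8,1) = 8.
Coefficient = C(8,1) · 5^1 · (-2)^7 = 8 · 5 · (-128) = -5120.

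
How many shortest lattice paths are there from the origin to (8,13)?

Each path is a sequence of 21 steps with 8 rights: C(21,8) = 203490.

203490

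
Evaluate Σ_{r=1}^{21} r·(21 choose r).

Since r·C(21,r) = 21·C(20,r−1), the sum is 21·2^20 = 21·1048576 = 22020096.

22020096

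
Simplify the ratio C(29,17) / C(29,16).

13/17

C(n,k+1)/C(n,k) = (n−k)/(k+1) = (29−16)/(16+1) = 13/17.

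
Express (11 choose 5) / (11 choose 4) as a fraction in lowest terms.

7/5

C(n,k+1)/C(n,k) = (n−k)/(k+1) = (11−4)/(4+1) = 7/5.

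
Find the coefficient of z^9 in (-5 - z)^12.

The general term is C(12,j)·(-5)^j·(-z)^(12-j); the z^9 term has j = 3.
C(12,3) = 220.
Coefficient = C(12,3) · (-5)^3 · (-1)^9 = 220 · (-125) · (-1) = 27500.

27500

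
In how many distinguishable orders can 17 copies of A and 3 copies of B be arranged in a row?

Choose positions for the A's: C(20,17) = 1140.

1140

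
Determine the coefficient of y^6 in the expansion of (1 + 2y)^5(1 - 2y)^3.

Coefficient of y^6 = Σ_{j} C(5,j)·2^j·C(3,6-j)·(-2)^(6-j) for j from 3 to 5.
= (-640) + 960 + (-192) = 128.

128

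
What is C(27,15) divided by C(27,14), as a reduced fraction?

C(n,k+1)/C(n,k) = (n−k)/(k+1) = (27−14)/(14+1) = 13/15.

13/15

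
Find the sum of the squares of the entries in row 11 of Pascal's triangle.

Σ C(11,i)² is the coefficient of x^11 in (1+x)^11(1+x)^11 = (1+x)^22, i.e. C(22,11) = 705432.

705432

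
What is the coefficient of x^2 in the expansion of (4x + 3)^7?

81648

The general term is C(7,j)·(4x)^j·(3)^(7-j); the x^2 term has j = 2.
C(7,2) = 21.
Coefficient = C(7,2) · 4^2 · 3^5 = 21 · 16 · 243 = 81648.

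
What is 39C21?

62359143990

C(39,21) = C(39,18) by symmetry.
C(39,18) = (39·38·37·36·35·34·33·32·31·30·29·28·27·26·25·24·23·22) / 18! = 399246543793282239774720000 / 6402373705728000 = 62359143990.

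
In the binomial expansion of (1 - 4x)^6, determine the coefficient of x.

-24

The general term is C(6,j)·(1)^j·(-4x)^(6-j); the x^1 term has j = 5.
C(6,5) = 6.
Coefficient = C(6,5) · (-4)^1 = 6 · (-4) = -24.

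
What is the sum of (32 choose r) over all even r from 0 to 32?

2147483648

Even-r terms of row 32 sum to 2^31 = 2147483648.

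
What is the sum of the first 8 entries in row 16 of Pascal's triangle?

1 + 16 + 120 + 560 + 1820 + 4368 + 8008 + 11440 = 26333.

26333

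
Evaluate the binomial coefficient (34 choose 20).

1391975640

C(34,20) = C(34,14) by symmetry.
C(34,14) = (34·33·32·31·30·29·28·27·26·25·24·23·22·21) / 14! = 121350057687226368000 / 87178291200 = 1391975640.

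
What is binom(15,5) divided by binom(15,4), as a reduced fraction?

C(n,k+1)/C(n,k) = (n−k)/(k+1) = (15−4)/(4+1) = 11/5.

11/5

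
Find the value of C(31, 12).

141120525

C(31,12) = (31·30·29·28·27·26·25·24·23·22·21·20) / 12! = 67596957267840000 / 479001600 = 141120525.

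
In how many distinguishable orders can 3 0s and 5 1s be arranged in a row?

56

Choose positions for the 0s: C(8,3) = 56.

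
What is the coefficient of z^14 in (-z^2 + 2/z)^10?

General term: C(10,j)·(-z^2)^j·(2/z)^(10-j), with z-exponent 2j − 1(10−j) = 3j − 10.
Set 3j − 10 = 14: j = 8.
C(10,8) = 45; (-1)^8 = 1; 2^2 = 4.
Coefficient = 45 · 1 · 4 = 180.

180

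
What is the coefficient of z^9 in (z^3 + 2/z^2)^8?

448

General term: C(8,j)·(z^3)^j·(2/z^2)^(8-j), with z-exponent 3j − 2(8−j) = 5j − 16.
Set 5j − 16 = 9: j = 5.
C(8,5) = 56; 1^5 = 1; 2^3 = 8.
Coefficient = 56 · 1 · 8 = 448.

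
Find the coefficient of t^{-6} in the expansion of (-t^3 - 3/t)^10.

General term: C(10,j)·(-t^3)^j·(-3/t)^(10-j), with t-exponent 3j − 1(10−j) = 4j − 10.
Set 4j − 10 = -6: j = 1.
C(10,1) = 10; (-1)^1 = -1; (-3)^9 = -19683.
Coefficient = 10 · (-1) · (-19683) = 196830.

196830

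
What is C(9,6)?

84

C(9,6) = C(9,3) by symmetry.
C(9,3) = (9·8·7) / 3! = 504 / 6 = 84.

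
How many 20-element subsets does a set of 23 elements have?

1771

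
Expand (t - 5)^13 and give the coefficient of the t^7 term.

26812500

The general term is C(13,j)·(t)^j·(-5)^(13-j); the t^7 term has j = 7.
C(13,7) = 1716.
Coefficient = C(13,7) · (-5)^6 = 1716 · 15625 = 26812500.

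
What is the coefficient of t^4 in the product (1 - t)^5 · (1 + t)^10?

-35

Coefficient of t^4 = Σ_{j} C(5,j)·(-1)^j·C(10,4-j)·1^(4-j) for j from 0 to 4.
= 210 + (-600) + 450 + (-100) + 5 = -35.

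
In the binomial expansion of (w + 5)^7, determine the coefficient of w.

The general term is C(7,j)·(w)^j·(5)^(7-j); the w^1 term has j = 1.
C(7,1) = 7.
Coefficient = C(7,1) · 5^6 = 7 · 15625 = 109375.

109375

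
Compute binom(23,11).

1352078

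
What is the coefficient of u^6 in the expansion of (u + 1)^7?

7

The general term is C(7,j)·(u)^j·(1)^(7-j); the u^6 term has j = 6.
C(7,6) = 7.
Coefficient = C(7,6) = 7.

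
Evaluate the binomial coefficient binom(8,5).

C(8,5) = C(8,3) by symmetry.
C(8,3) = (8·7·6) / 3! = 336 / 6 = 56.

56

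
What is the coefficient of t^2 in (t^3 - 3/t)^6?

General term: C(6,j)·(t^3)^j·(-3/t)^(6-j), with t-exponent 3j − 1(6−j) = 4j − 6.
Set 4j − 6 = 2: j = 2.
C(6,2) = 15; 1^2 = 1; (-3)^4 = 81.
Coefficient = 15 · 1 · 81 = 1215.

1215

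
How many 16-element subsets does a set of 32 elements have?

601080390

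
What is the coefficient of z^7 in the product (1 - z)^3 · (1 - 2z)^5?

Coefficient of z^7 = Σ_{j} C(3,j)·(-1)^j·C(5,7-j)·(-2)^(7-j) for j from 2 to 3.
= (-96) + (-80) = -176.

-176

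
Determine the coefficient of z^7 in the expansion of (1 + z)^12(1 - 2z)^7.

Coefficient of z^7 = Σ_{j} C(12,j)·1^j·C(7,7-j)·(-2)^(7-j) for j from 0 to 7.
= (-128) + 5376 + (-44352) + 123200 + (-138600) + 66528 + (-12936) + 792 = -120.

-120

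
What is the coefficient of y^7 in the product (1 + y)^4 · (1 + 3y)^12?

5747544

Coefficient of y^7 = Σ_{j} C(4,j)·1^j·C(12,7-j)·3^(7-j) for j from 0 to 4.
= 1732104 + 2694384 + 1154736 + 160380 + 5940 = 5747544.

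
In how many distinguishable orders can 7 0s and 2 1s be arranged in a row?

36

Choose positions for the 0s: C(9,7) = 36.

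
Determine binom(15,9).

5005

C(15,9) = C(15,6) by symmetry.
C(15,6) = (15·14·13·12·11·10) / 6! = 3603600 / 720 = 5005.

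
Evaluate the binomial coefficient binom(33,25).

13884156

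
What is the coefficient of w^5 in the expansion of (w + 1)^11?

The general term is C(11,j)·(w)^j·(1)^(11-j); the w^5 term has j = 5.
C(11,5) = 462.
Coefficient = C(11,5) = 462.

462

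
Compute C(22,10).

C(22,10) = (22·21·20·19·18·17·16·15·14·13) / 10! = 2346549004800 / 3628800 = 646646.

646646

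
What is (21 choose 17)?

5985

C(21,17) = C(21,4) by symmetry.
C(21,4) = (21·20·19·18) / 4! = 143640 / 24 = 5985.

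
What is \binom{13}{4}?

715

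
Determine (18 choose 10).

C(18,10) = C(18,8) by symmetry.
C(18,8) = (18·17·16·15·14·13·12·11) / 8! = 1764322560 / 40320 = 43758.

43758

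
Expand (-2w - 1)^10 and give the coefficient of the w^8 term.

The general term is C(10,j)·(-2w)^j·(-1)^(10-j); the w^8 term has j = 8.
C(10,8) = 45.
Coefficient = C(10,8) · (-2)^8 = 45 · 256 = 11520.

11520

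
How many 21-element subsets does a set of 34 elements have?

927983760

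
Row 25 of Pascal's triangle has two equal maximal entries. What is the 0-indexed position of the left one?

12

For odd n = 25, C(25,j) peaks at j = (n−1)/2 and (n+1)/2; the lower is 12.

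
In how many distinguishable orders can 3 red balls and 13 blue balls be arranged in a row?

560

Choose positions for the red balls: C(16,3) = 560.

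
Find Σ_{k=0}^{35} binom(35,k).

34359738368

The entries of row 35 sum to 2^35 = 34359738368.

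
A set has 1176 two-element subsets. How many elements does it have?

n(n−1)/2 = 1176 ⇒ n(n−1) = 2352. Since 49·48 = 2352, n = 49.

49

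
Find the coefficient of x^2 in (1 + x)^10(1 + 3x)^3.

162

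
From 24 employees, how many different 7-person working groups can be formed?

This is C(24,7) = 346104.

346104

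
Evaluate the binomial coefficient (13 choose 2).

C(13,2) = (13·12) / 2! = 156 / 2 = 78.

78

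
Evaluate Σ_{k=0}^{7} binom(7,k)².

By Vandermonde's identity, Σ C(7,k)² = C(14,7) = 3432.

3432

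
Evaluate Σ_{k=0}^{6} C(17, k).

1 + 17 + 136 + 680 + 2380 + 6188 + 12376 = 21778.

21778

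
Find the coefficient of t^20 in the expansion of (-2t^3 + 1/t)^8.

-1024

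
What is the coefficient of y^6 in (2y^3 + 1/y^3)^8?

1792

General term: C(8,j)·(2y^3)^j·(1/y^3)^(8-j), with y-exponent 3j − 3(8−j) = 6j − 24.
Set 6j − 24 = 6: j = 5.
C(8,5) = 56; 2^5 = 32; 1^3 = 1.
Coefficient = 56 · 32 · 1 = 1792.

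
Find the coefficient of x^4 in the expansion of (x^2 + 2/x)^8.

1120

General term: C(8,j)·(x^2)^j·(2/x)^(8-j), with x-exponent 2j − 1(8−j) = 3j − 8.
Set 3j − 8 = 4: j = 4.
C(8,4) = 70; 1^4 = 1; 2^4 = 16.
Coefficient = 70 · 1 · 16 = 1120.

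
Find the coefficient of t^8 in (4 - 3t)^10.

The general term is C(10,j)·(4)^j·(-3t)^(10-j); the t^8 term has j = 2.
C(10,2) = 45.
Coefficient = C(10,2) · 4^2 · (-3)^8 = 45 · 16 · 6561 = 4723920.

4723920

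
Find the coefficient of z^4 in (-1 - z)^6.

The general term is C(6,j)·(-1)^j·(-z)^(6-j); the z^4 term has j = 2.
C(6,2) = 15.
Coefficient = C(6,2) = 15.

15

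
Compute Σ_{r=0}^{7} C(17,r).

41226

1 + 17 + 136 + 680 + 2380 + 6188 + 12376 + 19448 = 41226.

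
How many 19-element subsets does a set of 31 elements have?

C(31,19) = C(31,12) by symmetry.
C(31,12) = (31·30·29·28·27·26·25·24·23·22·21·20) / 12! = 67596957267840000 / 479001600 = 141120525.

141120525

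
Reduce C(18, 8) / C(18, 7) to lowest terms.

C(n,k+1)/C(n,k) = (n−k)/(k+1) = (18−7)/(7+1) = 11/8.

11/8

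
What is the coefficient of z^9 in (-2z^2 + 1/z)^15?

1647360

General term: C(15,j)·(-2z^2)^j·(1/z)^(15-j), with z-exponent 2j − 1(15−j) = 3j − 15.
Set 3j − 15 = 9: j = 8.
C(15,8) = 6435; (-2)^8 = 256; 1^7 = 1.
Coefficient = 6435 · 256 · 1 = 1647360.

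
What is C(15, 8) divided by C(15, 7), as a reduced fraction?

1

C(n,k+1)/C(n,k) = (n−k)/(k+1) = (15−7)/(7+1) = 8/8 = 1.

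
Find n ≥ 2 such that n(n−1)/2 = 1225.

50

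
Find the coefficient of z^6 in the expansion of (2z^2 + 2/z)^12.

3784704

General term: C(12,j)·(2z^2)^j·(2/z)^(12-j), with z-exponent 2j − 1(12−j) = 3j − 12.
Set 3j − 12 = 6: j = 6.
C(12,6) = 924; 2^6 = 64; 2^6 = 64.
Coefficient = 924 · 64 · 64 = 3784704.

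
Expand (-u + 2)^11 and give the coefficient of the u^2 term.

The general term is C(11,j)·(-u)^j·(2)^(11-j); the u^2 term has j = 2.
C(11,2) = 55.
Coefficient = C(11,2) · 2^9 = 55 · 512 = 28160.

28160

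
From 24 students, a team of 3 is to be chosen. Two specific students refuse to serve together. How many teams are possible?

All 3-subsets: C(24,3) = 2024. Those containing both fixed elements: C(22,1) = 22.
2024 − 22 = 2002.

2002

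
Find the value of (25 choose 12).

5200300

C(25,12) = (25·24·23·22·21·20·19·18·17·16·15·14) / 12! = 2490952020480000 / 479001600 = 5200300.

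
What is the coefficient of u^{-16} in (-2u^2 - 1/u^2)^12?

General term: C(12,j)·(-2u^2)^j·(-1/u^2)^(12-j), with u-exponent 2j − 2(12−j) = 4j − 24.
Set 4j − 24 = -16: j = 2.
C(12,2) = 66; (-2)^2 = 4; (-1)^10 = 1.
Coefficient = 66 · 4 · 1 = 264.

264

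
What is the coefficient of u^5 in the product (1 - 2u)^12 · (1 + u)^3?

Coefficient of u^5 = Σ_{j} C(12,j)·(-2)^j·C(3,5-j)·1^(5-j) for j from 2 to 5.
= 264 + (-5280) + 23760 + (-25344) = -6600.

-6600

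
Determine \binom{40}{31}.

273438880

C(40,31) = C(40,9) by symmetry.
C(40,9) = (40·39·38·37·36·35·34·33·32) / 9! = 99225500774400 / 362880 = 273438880.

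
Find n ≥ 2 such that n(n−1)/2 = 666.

37

n(n−1)/2 = 666 ⇒ n(n−1) = 1332. Since 37·36 = 1332, n = 37.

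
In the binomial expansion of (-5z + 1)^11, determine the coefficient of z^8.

64453125

The general term is C(11,j)·(-5z)^j·(1)^(11-j); the z^8 term has j = 8.
C(11,8) = 165.
Coefficient = C(11,8) · (-5)^8 = 165 · 390625 = 64453125.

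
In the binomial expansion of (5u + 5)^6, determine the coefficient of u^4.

234375

The general term is C(6,j)·(5u)^j·(5)^(6-j); the u^4 term has j = 4.
C(6,4) = 15.
Coefficient = C(6,4) · 5^4 · 5^2 = 15 · 625 · 25 = 234375.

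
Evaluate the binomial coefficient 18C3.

C(18,3) = (18·17·16) / 3! = 4896 / 6 = 816.

816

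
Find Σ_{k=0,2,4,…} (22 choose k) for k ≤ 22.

Even-k terms of row 22 sum to 2^21 = 2097152.

2097152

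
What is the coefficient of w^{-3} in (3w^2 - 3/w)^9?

General term: C(9,j)·(3w^2)^j·(-3/w)^(9-j), with w-exponent 2j − 1(9−j) = 3j − 9.
Set 3j − 9 = -3: j = 2.
C(9,2) = 36; 3^2 = 9; (-3)^7 = -2187.
Coefficient = 36 · 9 · (-2187) = -708588.

-708588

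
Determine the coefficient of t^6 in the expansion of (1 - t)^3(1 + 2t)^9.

-1344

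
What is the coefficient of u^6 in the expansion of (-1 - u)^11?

-462

The general term is C(11,j)·(-1)^j·(-u)^(11-j); the u^6 term has j = 5.
C(11,5) = 462.
Coefficient = C(11,5) · (-1)^5 = 462 · (-1) = -462.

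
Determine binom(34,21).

C(34,21) = C(34,13) by symmetry.
C(34,13) = (34·33·32·31·30·29·28·27·26·25·24·23·22) / 13! = 5778574175582208000 / 6227020800 = 927983760.

927983760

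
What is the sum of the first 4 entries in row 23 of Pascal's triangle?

2048

1 + 23 + 253 + 1771 = 2048.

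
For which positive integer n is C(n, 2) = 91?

14

n(n−1)/2 = 91 ⇒ n(n−1) = 182. Since 14·13 = 182, n = 14.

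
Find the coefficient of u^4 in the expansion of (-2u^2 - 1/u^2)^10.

13440

General term: C(10,j)·(-2u^2)^j·(-1/u^2)^(10-j), with u-exponent 2j − 2(10−j) = 4j − 20.
Set 4j − 20 = 4: j = 6.
C(10,6) = 210; (-2)^6 = 64; (-1)^4 = 1.
Coefficient = 210 · 64 · 1 = 13440.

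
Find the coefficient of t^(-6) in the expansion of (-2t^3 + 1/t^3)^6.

60

General term: C(6,j)·(-2t^3)^j·(1/t^3)^(6-j), with t-exponent 3j − 3(6−j) = 6j − 18.
Set 6j − 18 = -6: j = 2.
C(6,2) = 15; (-2)^2 = 4; 1^4 = 1.
Coefficient = 15 · 4 · 1 = 60.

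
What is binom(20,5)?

15504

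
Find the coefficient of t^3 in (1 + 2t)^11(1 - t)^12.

Coefficient of t^3 = Σ_{j} C(11,j)·2^j·C(12,3-j)·(-1)^(3-j) for j from 0 to 3.
= (-220) + 1452 + (-2640) + 1320 = -88.

-88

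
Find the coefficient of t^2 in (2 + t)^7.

672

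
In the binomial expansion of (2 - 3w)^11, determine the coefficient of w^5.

-7185024

The general term is C(11,j)·(2)^j·(-3w)^(11-j); the w^5 term has j = 6.
C(11,6) = 462.
Coefficient = C(11,6) · 2^6 · (-3)^5 = 462 · 64 · (-243) = -7185024.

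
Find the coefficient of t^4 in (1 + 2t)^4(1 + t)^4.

321

Coefficient of t^4 = Σ_{j} C(4,j)·2^j·C(4,4-j)·1^(4-j) for j from 0 to 4.
= 1 + 32 + 144 + 128 + 16 = 321.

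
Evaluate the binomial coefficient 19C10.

C(19,10) = C(19,9) by symmetry.
C(19,9) = (19·18·17·16·15·14·13·12·11) / 9! = 33522128640 / 362880 = 92378.

92378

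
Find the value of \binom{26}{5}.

C(26,5) = (26·25·24·23·22) / 5! = 7893600 / 120 = 65780.

65780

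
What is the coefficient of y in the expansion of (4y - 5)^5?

12500

The general term is C(5,j)·(4y)^j·(-5)^(5-j); the y^1 term has j = 1.
C(5,1) = 5.
Coefficient = C(5,1) · 4^1 · (-5)^4 = 5 · 4 · 625 = 12500.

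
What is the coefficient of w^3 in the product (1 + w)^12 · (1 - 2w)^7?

24

Coefficient of w^3 = Σ_{j} C(12,j)·1^j·C(7,3-j)·(-2)^(3-j) for j from 0 to 3.
= (-280) + 1008 + (-924) + 220 = 24.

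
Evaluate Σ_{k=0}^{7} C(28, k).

1 + 28 + 378 + 3276 + 20475 + 98280 + 376740 + 1184040 = 1683218.

1683218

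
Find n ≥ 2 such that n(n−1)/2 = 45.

n(n−1)/2 = 45 ⇒ n(n−1) = 90. Since 10·9 = 90, n = 10.

10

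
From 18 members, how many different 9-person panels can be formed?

48620

This is C(18,9) = 48620.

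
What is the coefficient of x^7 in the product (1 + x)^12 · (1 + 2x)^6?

204840

Coefficient of x^7 = Σ_{j} C(12,j)·1^j·C(6,7-j)·2^(7-j) for j from 1 to 7.
= 768 + 12672 + 52800 + 79200 + 47520 + 11088 + 792 = 204840.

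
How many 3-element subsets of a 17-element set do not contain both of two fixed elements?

665

All 3-subsets: C(17,3) = 680. Those containing both fixed elements: C(15,1) = 15.
680 − 15 = 665.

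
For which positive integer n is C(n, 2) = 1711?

n(n−1)/2 = 1711 ⇒ n(n−1) = 3422. Since 59·58 = 3422, n = 59.

59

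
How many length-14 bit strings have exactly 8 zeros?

3003

Choose the 8 positions: C(14,8) = 3003.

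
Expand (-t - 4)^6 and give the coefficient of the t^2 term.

3840

The general term is C(6,j)·(-t)^j·(-4)^(6-j); the t^2 term has j = 2.
C(6,2) = 15.
Coefficient = C(6,2) · (-4)^4 = 15 · 256 = 3840.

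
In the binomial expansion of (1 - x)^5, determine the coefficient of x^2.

The general term is C(5,j)·(1)^j·(-x)^(5-j); the x^2 term has j = 3.
C(5,3) = 10.
Coefficient = C(5,3) = 10.

10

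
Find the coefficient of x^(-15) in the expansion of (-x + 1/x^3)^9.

General term: C(9,j)·(-x)^j·(1/x^3)^(9-j), with x-exponent 1j − 3(9−j) = 4j − 27.
Set 4j − 27 = -15: j = 3.
C(9,3) = 84; (-1)^3 = -1; 1^6 = 1.
Coefficient = 84 · (-1) · 1 = -84.

-84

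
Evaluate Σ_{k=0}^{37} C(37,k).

137438953472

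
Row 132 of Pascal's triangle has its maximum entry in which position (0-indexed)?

C(132,r) is maximized at r = 132/2 = 66.

66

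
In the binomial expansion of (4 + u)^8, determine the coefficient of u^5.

The general term is C(8,j)·(4)^j·(u)^(8-j); the u^5 term has j = 3.
C(8,3) = 56.
Coefficient = C(8,3) · 4^3 = 56 · 64 = 3584.

3584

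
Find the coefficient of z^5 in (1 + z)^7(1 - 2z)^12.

Coefficient of z^5 = Σ_{j} C(7,j)·1^j·C(12,5-j)·(-2)^(5-j) for j from 0 to 5.
= (-25344) + 55440 + (-36960) + 9240 + (-840) + 21 = 1557.

1557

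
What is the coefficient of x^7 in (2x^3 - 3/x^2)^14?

-960740352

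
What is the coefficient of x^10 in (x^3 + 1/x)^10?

252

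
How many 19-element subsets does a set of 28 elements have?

6906900

C(28,19) = C(28,9) by symmetry.
C(28,9) = (28·27·26·25·24·23·22·21·20) / 9! = 2506375872000 / 362880 = 6906900.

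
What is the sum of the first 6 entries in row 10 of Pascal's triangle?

638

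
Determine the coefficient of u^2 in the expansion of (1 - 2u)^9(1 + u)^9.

18

Coefficient of u^2 = Σ_{j} C(9,j)·(-2)^j·C(9,2-j)·1^(2-j) for j from 0 to 2.
= 36 + (-162) + 144 = 18.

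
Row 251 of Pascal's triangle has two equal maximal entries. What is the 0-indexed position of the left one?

For odd n = 251, C(251,k) peaks at k = (n−1)/2 and (n+1)/2; the lower is 125.

125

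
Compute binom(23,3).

1771

C(23,3) = (23·22·21) / 3! = 10626 / 6 = 1771.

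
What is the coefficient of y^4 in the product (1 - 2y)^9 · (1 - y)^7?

Coefficient of y^4 = Σ_{j} C(9,j)·(-2)^j·C(7,4-j)·(-1)^(4-j) for j from 0 to 4.
= 35 + 630 + 3024 + 4704 + 2016 = 10409.

10409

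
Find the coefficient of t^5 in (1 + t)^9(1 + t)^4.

1287

(1 + t)^9(1 + t)^4 = (1 + t)^13, so the coefficient of t^5 is C(13,5)·1^5 = 1287·1 = 1287.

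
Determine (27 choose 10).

8436285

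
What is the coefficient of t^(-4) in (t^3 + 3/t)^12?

General term: C(12,j)·(t^3)^j·(3/t)^(12-j), with t-exponent 3j − 1(12−j) = 4j − 12.
Set 4j − 12 = -4: j = 2.
C(12,2) = 66; 1^2 = 1; 3^10 = 59049.
Coefficient = 66 · 1 · 59049 = 3897234.

3897234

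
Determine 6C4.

C(6,4) = C(6,2) by symmetry.
C(6,2) = (6·5) / 2! = 30 / 2 = 15.

15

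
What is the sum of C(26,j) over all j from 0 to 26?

67108864

Setting x = 1 in (1+x)^26 gives Σ C(26,j) = 2^26 = 67108864.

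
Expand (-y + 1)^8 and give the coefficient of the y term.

The general term is C(8,j)·(-y)^j·(1)^(8-j); the y^1 term has j = 1.
C(8,1) = 8.
Coefficient = C(8,1) · (-1)^1 = 8 · (-1) = -8.

-8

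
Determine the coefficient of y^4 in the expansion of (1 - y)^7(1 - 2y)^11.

19945

Coefficient of y^4 = Σ_{j} C(7,j)·(-1)^j·C(11,4-j)·(-2)^(4-j) for j from 0 to 4.
= 5280 + 9240 + 4620 + 770 + 35 = 19945.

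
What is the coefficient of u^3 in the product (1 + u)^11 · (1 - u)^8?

-23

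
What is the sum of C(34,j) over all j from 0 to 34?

17179869184

Setting x = 1 in (1+x)^34 gives Σ C(34,j) = 2^34 = 17179869184.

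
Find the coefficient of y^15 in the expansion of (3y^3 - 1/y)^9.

-61236

General term: C(9,j)·(3y^3)^j·(-1/y)^(9-j), with y-exponent 3j − 1(9−j) = 4j − 9.
Set 4j − 9 = 15: j = 6.
C(9,6) = 84; 3^6 = 729; (-1)^3 = -1.
Coefficient = 84 · 729 · (-1) = -61236.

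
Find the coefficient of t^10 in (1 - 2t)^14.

The general term is C(14,j)·(1)^j·(-2t)^(14-j); the t^10 term has j = 4.
C(14,4) = 1001.
Coefficient = C(14,4) · (-2)^10 = 1001 · 1024 = 1025024.

1025024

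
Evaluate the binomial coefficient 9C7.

C(9,7) = C(9,2) by symmetry.
C(9,2) = (9·8) / 2! = 72 / 2 = 36.

36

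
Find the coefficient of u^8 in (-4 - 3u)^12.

831409920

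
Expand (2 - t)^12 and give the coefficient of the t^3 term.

The general term is C(12,j)·(2)^j·(-t)^(12-j); the t^3 term has j = 9.
C(12,9) = 220.
Coefficient = C(12,9) · 2^9 · (-1)^3 = 220 · 512 · (-1) = -112640.

-112640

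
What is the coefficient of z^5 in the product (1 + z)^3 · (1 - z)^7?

0

Coefficient of z^5 = Σ_{j} C(3,j)·1^j·C(7,5-j)·(-1)^(5-j) for j from 0 to 3.
= (-21) + 105 + (-105) + 21 = 0.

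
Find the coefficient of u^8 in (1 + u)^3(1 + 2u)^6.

Coefficient of u^8 = Σ_{j} C(3,j)·1^j·C(6,8-j)·2^(8-j) for j from 2 to 3.
= 192 + 192 = 384.

384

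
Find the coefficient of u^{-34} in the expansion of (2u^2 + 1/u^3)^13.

26

General term: C(13,j)·(2u^2)^j·(1/u^3)^(13-j), with u-exponent 2j − 3(13−j) = 5j − 39.
Set 5j − 39 = -34: j = 1.
C(13,1) = 13; 2^1 = 2; 1^12 = 1.
Coefficient = 13 · 2 · 1 = 26.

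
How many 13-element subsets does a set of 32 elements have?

347373600

C(32,13) = (32·31·30·29·28·27·26·25·24·23·22·21·20) / 13! = 2163102632570880000 / 6227020800 = 347373600.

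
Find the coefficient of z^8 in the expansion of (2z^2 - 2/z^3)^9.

General term: C(9,j)·(2z^2)^j·(-2/z^3)^(9-j), with z-exponent 2j − 3(9−j) = 5j − 27.
Set 5j − 27 = 8: j = 7.
C(9,7) = 36; 2^7 = 128; (-2)^2 = 4.
Coefficient = 36 · 128 · 4 = 18432.

18432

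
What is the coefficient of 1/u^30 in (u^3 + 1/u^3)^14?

General term: C(14,j)·(u^3)^j·(1/u^3)^(14-j), with u-exponent 3j − 3(14−j) = 6j − 42.
Set 6j − 42 = -30: j = 2.
C(14,2) = 91; 1^2 = 1; 1^12 = 1.
Coefficient = 91 · 1 · 1 = 91.

91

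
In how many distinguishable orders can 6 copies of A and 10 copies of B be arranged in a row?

Choose positions for the A's: C(16,6) = 8008.

8008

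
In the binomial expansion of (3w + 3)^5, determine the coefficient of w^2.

2430

The general term is C(5,j)·(3w)^j·(3)^(5-j); the w^2 term has j = 2.
C(5,2) = 10.
Coefficient = C(5,2) · 3^2 · 3^3 = 10 · 9 · 27 = 2430.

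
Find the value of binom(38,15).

15471286560

C(38,15) = (38·37·36·35·34·33·32·31·30·29·28·27·26·25·24) / 15! = 20231404874494894080000 / 1307674368000 = 15471286560.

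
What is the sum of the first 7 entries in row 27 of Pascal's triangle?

397594

1 + 27 + 351 + 2925 + 17550 + 80730 + 296010 = 397594.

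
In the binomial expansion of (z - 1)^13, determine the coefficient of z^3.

The general term is C(13,j)·(z)^j·(-1)^(13-j); the z^3 term has j = 3.
C(13,3) = 286.
Coefficient = C(13,3) = 286.

286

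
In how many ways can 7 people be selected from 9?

This is C(9,7) = 36.

36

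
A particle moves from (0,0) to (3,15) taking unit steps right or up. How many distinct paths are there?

Each path is a sequence of 18 steps with 3 rights: C(18,3) = 816.

816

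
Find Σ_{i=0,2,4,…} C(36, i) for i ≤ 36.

Even-i terms of row 36 sum to 2^35 = 34359738368.

34359738368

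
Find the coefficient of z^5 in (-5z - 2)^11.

-92400000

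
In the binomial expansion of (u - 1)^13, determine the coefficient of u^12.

The general term is C(13,j)·(u)^j·(-1)^(13-j); the u^12 term has j = 12.
C(13,12) = 13.
Coefficient = C(13,12) · (-1)^1 = 13 · (-1) = -13.

-13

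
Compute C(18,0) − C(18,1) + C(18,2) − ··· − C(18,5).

The partial alternating sum Σ_{k=0}^{5} (−1)^k C(18,k) = (−1)^5 C(17,5) = -6188.

-6188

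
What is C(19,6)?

C(19,6) = (19·18·17·16·15·14) / 6! = 19535040 / 720 = 27132.

27132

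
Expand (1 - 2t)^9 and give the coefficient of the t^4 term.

2016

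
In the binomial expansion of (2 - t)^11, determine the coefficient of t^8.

1320

The general term is C(11,j)·(2)^j·(-t)^(11-j); the t^8 term has j = 3.
C(11,3) = 165.
Coefficient = C(11,3) · 2^3 = 165 · 8 = 1320.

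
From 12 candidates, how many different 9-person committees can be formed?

220

This is C(12,9) = 220.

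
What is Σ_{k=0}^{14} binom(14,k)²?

40116600

Σ C(14,k)² is the coefficient of x^14 in (1+x)^14(1+x)^14 = (1+x)^28, i.e. C(28,14) = 40116600.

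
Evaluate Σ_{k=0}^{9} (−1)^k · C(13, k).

The partial alternating sum Σ_{k=0}^{9} (−1)^k C(13,k) = (−1)^9 C(12,9) = -220.

-220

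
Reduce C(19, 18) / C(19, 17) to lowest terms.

C(n,k+1)/C(n,k) = (n−k)/(k+1) = (19−17)/(17+1) = 2/18 = 1/9.

1/9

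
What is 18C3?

816

C(18,3) = (18·17·16) / 3! = 4896 / 6 = 816.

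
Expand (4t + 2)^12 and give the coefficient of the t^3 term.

7208960

The general term is C(12,j)·(4t)^j·(2)^(12-j); the t^3 term has j = 3.
C(12,3) = 220.
Coefficient = C(12,3) · 4^3 · 2^9 = 220 · 64 · 512 = 7208960.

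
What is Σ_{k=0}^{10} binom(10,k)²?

184756

By Vandermonde's identity, Σ C(10,k)² = C(20,10) = 184756.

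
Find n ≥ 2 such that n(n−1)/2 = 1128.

n(n−1)/2 = 1128 ⇒ n(n−1) = 2256. Since 48·47 = 2256, n = 48.

48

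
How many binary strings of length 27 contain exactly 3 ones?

2925

Choose the 3 positions: C(27,3) = 2925.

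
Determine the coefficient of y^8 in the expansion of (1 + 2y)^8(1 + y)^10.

679757

Coefficient of y^8 = Σ_{j} C(8,j)·2^j·C(10,8-j)·1^(8-j) for j from 0 to 8.
= 45 + 1920 + 23520 + 112896 + 235200 + 215040 + 80640 + 10240 + 256 = 679757.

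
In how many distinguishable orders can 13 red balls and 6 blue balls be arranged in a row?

Choose positions for the red balls: C(19,13) = 27132.

27132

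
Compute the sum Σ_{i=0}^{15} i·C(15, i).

245760

Differentiating (1+x)^15 and setting x=1: Σ i·C(15,i) = 15·2^14 = 245760.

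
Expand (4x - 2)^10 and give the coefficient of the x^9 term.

The general term is C(10,j)·(4x)^j·(-2)^(10-j); the x^9 term has j = 9.
C(10,9) = 10.
Coefficient = C(10,9) · 4^9 · (-2)^1 = 10 · 262144 · (-2) = -5242880.

-5242880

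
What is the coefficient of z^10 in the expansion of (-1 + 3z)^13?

-16888014

The general term is C(13,j)·(-1)^j·(3z)^(13-j); the z^10 term has j = 3.
C(13,3) = 286.
Coefficient = C(13,3) · (-1)^3 · 3^10 = 286 · (-1) · 59049 = -16888014.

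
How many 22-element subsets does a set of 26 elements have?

14950

C(26,22) = C(26,4) by symmetry.
C(26,4) = (26·25·24·23) / 4! = 358800 / 24 = 14950.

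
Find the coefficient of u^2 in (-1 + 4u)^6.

240

The general term is C(6,j)·(-1)^j·(4u)^(6-j); the u^2 term has j = 4.
C(6,4) = 15.
Coefficient = C(6,4) · 4^2 = 15 · 16 = 240.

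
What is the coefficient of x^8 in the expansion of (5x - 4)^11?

The general term is C(11,j)·(5x)^j·(-4)^(11-j); the x^8 term has j = 8.
C(11,8) = 165.
Coefficient = C(11,8) · 5^8 · (-4)^3 = 165 · 390625 · (-64) = -4125000000.

-4125000000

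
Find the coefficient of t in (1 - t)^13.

-13

The general term is C(13,j)·(1)^j·(-t)^(13-j); the t^1 term has j = 12.
C(13,12) = 13.
Coefficient = C(13,12) · (-1)^1 = 13 · (-1) = -13.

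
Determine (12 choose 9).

C(12,9) = C(12,3) by symmetry.
C(12,3) = (12·11·10) / 3! = 1320 / 6 = 220.

220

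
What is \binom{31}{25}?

736281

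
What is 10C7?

C(10,7) = C(10,3) by symmetry.
C(10,3) = (10·9·8) / 3! = 720 / 6 = 120.

120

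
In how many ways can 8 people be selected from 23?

490314

This is C(23,8) = 490314.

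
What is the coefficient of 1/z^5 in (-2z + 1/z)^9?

144

General term: C(9,j)·(-2z)^j·(1/z)^(9-j), with z-exponent 1j − 1(9−j) = 2j − 9.
Set 2j − 9 = -5: j = 2.
C(9,2) = 36; (-2)^2 = 4; 1^7 = 1.
Coefficient = 36 · 4 · 1 = 144.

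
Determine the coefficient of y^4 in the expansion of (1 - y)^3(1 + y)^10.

Coefficient of y^4 = Σ_{j} C(3,j)·(-1)^j·C(10,4-j)·1^(4-j) for j from 0 to 3.
= 210 + (-360) + 135 + (-10) = -25.

-25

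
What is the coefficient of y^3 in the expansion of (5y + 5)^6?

312500

The general term is C(6,j)·(5y)^j·(5)^(6-j); the y^3 term has j = 3.
C(6,3) = 20.
Coefficient = C(6,3) · 5^3 · 5^3 = 20 · 125 · 125 = 312500.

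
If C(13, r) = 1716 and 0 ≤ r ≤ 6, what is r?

6

C(13,r) increases on 0 ≤ r ≤ 6. C(13,5) = 1287 and C(13,6) = 1716, so r = 6.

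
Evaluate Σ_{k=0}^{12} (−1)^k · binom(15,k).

91

The partial alternating sum Σ_{k=0}^{12} (−1)^k C(15,k) = (−1)^12 C(14,12) = 91.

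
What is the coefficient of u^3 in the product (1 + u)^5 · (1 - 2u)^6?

Coefficient of u^3 = Σ_{j} C(5,j)·1^j·C(6,3-j)·(-2)^(3-j) for j from 0 to 3.
= (-160) + 300 + (-120) + 10 = 30.

30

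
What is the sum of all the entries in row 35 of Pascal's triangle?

Setting x = 1 in (1+x)^35 gives Σ C(35,j) = 2^35 = 34359738368.

34359738368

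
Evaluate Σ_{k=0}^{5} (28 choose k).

1 + 28 + 378 + 3276 + 20475 + 98280 = 122438.

122438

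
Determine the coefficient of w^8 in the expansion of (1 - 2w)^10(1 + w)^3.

Coefficient of w^8 = Σ_{j} C(10,j)·(-2)^j·C(3,8-j)·1^(8-j) for j from 5 to 8.
= (-8064) + 40320 + (-46080) + 11520 = -2304.

-2304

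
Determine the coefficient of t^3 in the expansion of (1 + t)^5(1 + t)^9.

364

(1 + t)^5(1 + t)^9 = (1 + t)^14, so the coefficient of t^3 is C(14,3)·1^3 = 364·1 = 364.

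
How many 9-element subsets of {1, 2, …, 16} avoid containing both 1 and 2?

All 9-subsets: C(16,9) = 11440. Those containing both fixed elements: C(14,7) = 3432.
11440 − 3432 = 8008.

8008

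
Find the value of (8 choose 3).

56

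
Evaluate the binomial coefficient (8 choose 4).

C(8,4) = (8·7·6·5) / 4! = 1680 / 24 = 70.

70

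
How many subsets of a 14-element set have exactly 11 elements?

364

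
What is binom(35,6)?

1623160

C(35,6) = (35·34·33·32·31·30) / 6! = 1168675200 / 720 = 1623160.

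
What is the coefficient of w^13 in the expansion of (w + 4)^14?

56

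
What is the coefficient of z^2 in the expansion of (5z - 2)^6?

6000

The general term is C(6,j)·(5z)^j·(-2)^(6-j); the z^2 term has j = 2.
C(6,2) = 15.
Coefficient = C(6,2) · 5^2 · (-2)^4 = 15 · 25 · 16 = 6000.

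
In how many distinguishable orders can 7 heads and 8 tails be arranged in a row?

6435

Choose positions for the heads: C(15,7) = 6435.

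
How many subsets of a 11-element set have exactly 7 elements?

330

Choose the 7 positions: C(11,7) = 330.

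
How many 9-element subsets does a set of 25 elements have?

C(25,9) = (25·24·23·22·21·20·19·18·17) / 9! = 741354768000 / 362880 = 2042975.

2042975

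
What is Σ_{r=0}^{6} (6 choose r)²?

By Vandermonde's identity, Σ C(6,r)² = C(12,6) = 924.

924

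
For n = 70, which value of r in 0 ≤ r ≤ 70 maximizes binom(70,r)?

C(70,r) is maximized at r = 70/2 = 35.

35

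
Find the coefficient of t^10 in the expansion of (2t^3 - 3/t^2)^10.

General term: C(10,j)·(2t^3)^j·(-3/t^2)^(10-j), with t-exponent 3j − 2(10−j) = 5j − 20.
Set 5j − 20 = 10: j = 6.
C(10,6) = 210; 2^6 = 64; (-3)^4 = 81.
Coefficient = 210 · 64 · 81 = 1088640.

1088640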